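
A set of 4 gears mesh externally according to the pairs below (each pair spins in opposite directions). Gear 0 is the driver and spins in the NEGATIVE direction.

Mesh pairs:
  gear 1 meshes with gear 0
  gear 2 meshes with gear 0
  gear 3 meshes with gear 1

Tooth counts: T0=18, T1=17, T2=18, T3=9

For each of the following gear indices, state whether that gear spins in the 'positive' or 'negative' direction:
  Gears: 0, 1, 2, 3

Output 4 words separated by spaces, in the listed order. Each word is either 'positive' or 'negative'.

Answer: negative positive positive negative

Derivation:
Gear 0 (driver): negative (depth 0)
  gear 1: meshes with gear 0 -> depth 1 -> positive (opposite of gear 0)
  gear 2: meshes with gear 0 -> depth 1 -> positive (opposite of gear 0)
  gear 3: meshes with gear 1 -> depth 2 -> negative (opposite of gear 1)
Queried indices 0, 1, 2, 3 -> negative, positive, positive, negative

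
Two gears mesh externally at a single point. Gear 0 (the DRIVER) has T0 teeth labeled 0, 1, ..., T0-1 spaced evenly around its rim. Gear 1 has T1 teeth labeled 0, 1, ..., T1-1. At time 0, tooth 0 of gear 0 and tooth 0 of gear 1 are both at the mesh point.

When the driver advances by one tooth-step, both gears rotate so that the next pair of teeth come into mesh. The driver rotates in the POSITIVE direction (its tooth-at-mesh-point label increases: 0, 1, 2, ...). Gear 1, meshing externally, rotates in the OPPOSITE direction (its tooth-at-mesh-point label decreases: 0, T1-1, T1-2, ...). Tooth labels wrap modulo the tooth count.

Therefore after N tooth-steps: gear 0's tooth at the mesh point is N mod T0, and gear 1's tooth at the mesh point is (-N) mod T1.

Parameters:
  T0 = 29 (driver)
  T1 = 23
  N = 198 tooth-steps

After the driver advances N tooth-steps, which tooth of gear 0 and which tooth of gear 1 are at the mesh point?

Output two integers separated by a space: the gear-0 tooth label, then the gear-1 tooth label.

Gear 0 (driver, T0=29): tooth at mesh = N mod T0
  198 = 6 * 29 + 24, so 198 mod 29 = 24
  gear 0 tooth = 24
Gear 1 (driven, T1=23): tooth at mesh = (-N) mod T1
  198 = 8 * 23 + 14, so 198 mod 23 = 14
  (-198) mod 23 = (-14) mod 23 = 23 - 14 = 9
Mesh after 198 steps: gear-0 tooth 24 meets gear-1 tooth 9

Answer: 24 9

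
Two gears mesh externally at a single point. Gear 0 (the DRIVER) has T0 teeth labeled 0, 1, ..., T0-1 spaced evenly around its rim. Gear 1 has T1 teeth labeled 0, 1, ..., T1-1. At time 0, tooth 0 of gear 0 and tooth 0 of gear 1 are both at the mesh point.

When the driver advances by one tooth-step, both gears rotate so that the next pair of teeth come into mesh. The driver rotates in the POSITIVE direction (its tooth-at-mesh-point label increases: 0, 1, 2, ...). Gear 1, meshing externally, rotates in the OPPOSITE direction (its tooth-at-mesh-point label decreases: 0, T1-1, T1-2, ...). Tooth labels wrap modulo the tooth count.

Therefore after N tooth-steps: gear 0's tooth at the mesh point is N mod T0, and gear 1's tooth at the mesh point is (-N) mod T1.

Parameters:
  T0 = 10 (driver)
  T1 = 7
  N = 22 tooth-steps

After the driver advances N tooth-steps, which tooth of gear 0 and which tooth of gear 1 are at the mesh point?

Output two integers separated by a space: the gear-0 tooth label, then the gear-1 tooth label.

Answer: 2 6

Derivation:
Gear 0 (driver, T0=10): tooth at mesh = N mod T0
  22 = 2 * 10 + 2, so 22 mod 10 = 2
  gear 0 tooth = 2
Gear 1 (driven, T1=7): tooth at mesh = (-N) mod T1
  22 = 3 * 7 + 1, so 22 mod 7 = 1
  (-22) mod 7 = (-1) mod 7 = 7 - 1 = 6
Mesh after 22 steps: gear-0 tooth 2 meets gear-1 tooth 6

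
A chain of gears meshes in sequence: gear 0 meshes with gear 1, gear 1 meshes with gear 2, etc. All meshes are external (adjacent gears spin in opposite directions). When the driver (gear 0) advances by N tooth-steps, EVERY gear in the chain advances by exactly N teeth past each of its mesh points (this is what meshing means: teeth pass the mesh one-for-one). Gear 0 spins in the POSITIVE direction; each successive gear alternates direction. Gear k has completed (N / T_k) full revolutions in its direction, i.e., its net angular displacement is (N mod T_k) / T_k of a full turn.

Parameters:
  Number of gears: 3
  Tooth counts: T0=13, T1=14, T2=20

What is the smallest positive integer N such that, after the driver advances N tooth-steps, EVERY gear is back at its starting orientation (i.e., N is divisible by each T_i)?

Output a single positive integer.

Answer: 1820

Derivation:
Gear k returns to start when N is a multiple of T_k.
All gears at start simultaneously when N is a common multiple of [13, 14, 20]; the smallest such N is lcm(13, 14, 20).
Start: lcm = T0 = 13
Fold in T1=14: gcd(13, 14) = 1; lcm(13, 14) = 13 * 14 / 1 = 182 / 1 = 182
Fold in T2=20: gcd(182, 20) = 2; lcm(182, 20) = 182 * 20 / 2 = 3640 / 2 = 1820
Full cycle length = 1820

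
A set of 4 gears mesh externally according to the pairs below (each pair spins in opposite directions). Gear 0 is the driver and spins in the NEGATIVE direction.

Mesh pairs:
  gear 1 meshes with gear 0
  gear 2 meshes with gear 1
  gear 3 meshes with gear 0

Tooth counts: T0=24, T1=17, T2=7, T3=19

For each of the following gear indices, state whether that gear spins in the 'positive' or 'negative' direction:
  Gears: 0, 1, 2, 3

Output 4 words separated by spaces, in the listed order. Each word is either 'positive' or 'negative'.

Answer: negative positive negative positive

Derivation:
Gear 0 (driver): negative (depth 0)
  gear 1: meshes with gear 0 -> depth 1 -> positive (opposite of gear 0)
  gear 2: meshes with gear 1 -> depth 2 -> negative (opposite of gear 1)
  gear 3: meshes with gear 0 -> depth 1 -> positive (opposite of gear 0)
Queried indices 0, 1, 2, 3 -> negative, positive, negative, positive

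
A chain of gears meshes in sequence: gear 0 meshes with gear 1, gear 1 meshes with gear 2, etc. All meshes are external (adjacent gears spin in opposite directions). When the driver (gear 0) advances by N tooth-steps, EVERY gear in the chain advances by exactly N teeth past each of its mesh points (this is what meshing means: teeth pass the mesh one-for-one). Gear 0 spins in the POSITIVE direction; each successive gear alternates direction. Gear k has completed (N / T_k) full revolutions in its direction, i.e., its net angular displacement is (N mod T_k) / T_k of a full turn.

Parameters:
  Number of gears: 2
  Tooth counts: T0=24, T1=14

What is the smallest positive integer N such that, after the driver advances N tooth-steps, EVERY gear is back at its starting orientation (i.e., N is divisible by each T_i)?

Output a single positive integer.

Answer: 168

Derivation:
Gear k returns to start when N is a multiple of T_k.
All gears at start simultaneously when N is a common multiple of [24, 14]; the smallest such N is lcm(24, 14).
Start: lcm = T0 = 24
Fold in T1=14: gcd(24, 14) = 2; lcm(24, 14) = 24 * 14 / 2 = 336 / 2 = 168
Full cycle length = 168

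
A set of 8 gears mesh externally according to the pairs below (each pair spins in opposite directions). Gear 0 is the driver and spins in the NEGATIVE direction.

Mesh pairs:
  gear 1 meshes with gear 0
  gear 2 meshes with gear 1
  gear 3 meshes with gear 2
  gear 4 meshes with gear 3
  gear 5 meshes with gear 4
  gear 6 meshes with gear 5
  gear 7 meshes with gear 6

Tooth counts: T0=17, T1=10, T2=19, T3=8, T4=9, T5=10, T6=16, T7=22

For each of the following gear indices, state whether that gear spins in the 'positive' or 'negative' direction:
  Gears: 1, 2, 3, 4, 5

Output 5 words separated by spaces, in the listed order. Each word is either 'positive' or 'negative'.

Gear 0 (driver): negative (depth 0)
  gear 1: meshes with gear 0 -> depth 1 -> positive (opposite of gear 0)
  gear 2: meshes with gear 1 -> depth 2 -> negative (opposite of gear 1)
  gear 3: meshes with gear 2 -> depth 3 -> positive (opposite of gear 2)
  gear 4: meshes with gear 3 -> depth 4 -> negative (opposite of gear 3)
  gear 5: meshes with gear 4 -> depth 5 -> positive (opposite of gear 4)
  gear 6: meshes with gear 5 -> depth 6 -> negative (opposite of gear 5)
  gear 7: meshes with gear 6 -> depth 7 -> positive (opposite of gear 6)
Queried indices 1, 2, 3, 4, 5 -> positive, negative, positive, negative, positive

Answer: positive negative positive negative positive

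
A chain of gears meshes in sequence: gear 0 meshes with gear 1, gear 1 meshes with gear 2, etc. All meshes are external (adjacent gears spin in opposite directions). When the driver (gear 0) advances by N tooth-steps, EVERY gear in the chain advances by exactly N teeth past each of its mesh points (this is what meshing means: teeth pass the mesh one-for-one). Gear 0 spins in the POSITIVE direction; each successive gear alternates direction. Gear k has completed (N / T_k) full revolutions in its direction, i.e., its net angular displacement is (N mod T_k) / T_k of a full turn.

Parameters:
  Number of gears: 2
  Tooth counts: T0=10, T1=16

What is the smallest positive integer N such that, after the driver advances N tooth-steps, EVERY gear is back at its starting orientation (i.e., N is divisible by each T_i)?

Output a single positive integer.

Answer: 80

Derivation:
Gear k returns to start when N is a multiple of T_k.
All gears at start simultaneously when N is a common multiple of [10, 16]; the smallest such N is lcm(10, 16).
Start: lcm = T0 = 10
Fold in T1=16: gcd(10, 16) = 2; lcm(10, 16) = 10 * 16 / 2 = 160 / 2 = 80
Full cycle length = 80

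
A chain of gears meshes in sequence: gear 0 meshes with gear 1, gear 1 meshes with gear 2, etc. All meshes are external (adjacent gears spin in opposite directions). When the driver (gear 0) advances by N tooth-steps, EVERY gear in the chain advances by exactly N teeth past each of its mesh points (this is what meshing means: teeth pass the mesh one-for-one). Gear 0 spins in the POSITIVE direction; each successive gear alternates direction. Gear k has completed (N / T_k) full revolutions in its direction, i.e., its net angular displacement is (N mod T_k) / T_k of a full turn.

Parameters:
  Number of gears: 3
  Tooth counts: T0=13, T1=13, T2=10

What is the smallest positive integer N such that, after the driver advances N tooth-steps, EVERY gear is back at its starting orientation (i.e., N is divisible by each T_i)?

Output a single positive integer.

Answer: 130

Derivation:
Gear k returns to start when N is a multiple of T_k.
All gears at start simultaneously when N is a common multiple of [13, 13, 10]; the smallest such N is lcm(13, 13, 10).
Start: lcm = T0 = 13
Fold in T1=13: gcd(13, 13) = 13; lcm(13, 13) = 13 * 13 / 13 = 169 / 13 = 13
Fold in T2=10: gcd(13, 10) = 1; lcm(13, 10) = 13 * 10 / 1 = 130 / 1 = 130
Full cycle length = 130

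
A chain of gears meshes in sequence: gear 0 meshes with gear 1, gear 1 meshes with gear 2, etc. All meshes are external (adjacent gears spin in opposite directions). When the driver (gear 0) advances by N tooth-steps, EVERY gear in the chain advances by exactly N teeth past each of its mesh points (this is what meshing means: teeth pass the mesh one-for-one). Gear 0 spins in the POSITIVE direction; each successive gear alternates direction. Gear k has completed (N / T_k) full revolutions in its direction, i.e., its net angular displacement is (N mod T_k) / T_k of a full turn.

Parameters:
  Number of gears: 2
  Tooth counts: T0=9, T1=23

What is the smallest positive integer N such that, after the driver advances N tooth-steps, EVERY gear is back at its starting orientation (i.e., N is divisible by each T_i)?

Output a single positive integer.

Answer: 207

Derivation:
Gear k returns to start when N is a multiple of T_k.
All gears at start simultaneously when N is a common multiple of [9, 23]; the smallest such N is lcm(9, 23).
Start: lcm = T0 = 9
Fold in T1=23: gcd(9, 23) = 1; lcm(9, 23) = 9 * 23 / 1 = 207 / 1 = 207
Full cycle length = 207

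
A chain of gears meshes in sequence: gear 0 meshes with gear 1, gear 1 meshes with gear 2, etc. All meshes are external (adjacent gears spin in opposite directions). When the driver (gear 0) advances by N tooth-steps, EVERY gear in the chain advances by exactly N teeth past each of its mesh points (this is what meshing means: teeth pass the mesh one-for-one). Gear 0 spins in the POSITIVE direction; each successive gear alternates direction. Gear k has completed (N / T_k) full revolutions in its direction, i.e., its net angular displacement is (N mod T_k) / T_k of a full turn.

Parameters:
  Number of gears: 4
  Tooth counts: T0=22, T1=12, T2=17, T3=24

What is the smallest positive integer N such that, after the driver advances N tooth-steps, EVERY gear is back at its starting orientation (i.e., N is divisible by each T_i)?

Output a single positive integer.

Answer: 4488

Derivation:
Gear k returns to start when N is a multiple of T_k.
All gears at start simultaneously when N is a common multiple of [22, 12, 17, 24]; the smallest such N is lcm(22, 12, 17, 24).
Start: lcm = T0 = 22
Fold in T1=12: gcd(22, 12) = 2; lcm(22, 12) = 22 * 12 / 2 = 264 / 2 = 132
Fold in T2=17: gcd(132, 17) = 1; lcm(132, 17) = 132 * 17 / 1 = 2244 / 1 = 2244
Fold in T3=24: gcd(2244, 24) = 12; lcm(2244, 24) = 2244 * 24 / 12 = 53856 / 12 = 4488
Full cycle length = 4488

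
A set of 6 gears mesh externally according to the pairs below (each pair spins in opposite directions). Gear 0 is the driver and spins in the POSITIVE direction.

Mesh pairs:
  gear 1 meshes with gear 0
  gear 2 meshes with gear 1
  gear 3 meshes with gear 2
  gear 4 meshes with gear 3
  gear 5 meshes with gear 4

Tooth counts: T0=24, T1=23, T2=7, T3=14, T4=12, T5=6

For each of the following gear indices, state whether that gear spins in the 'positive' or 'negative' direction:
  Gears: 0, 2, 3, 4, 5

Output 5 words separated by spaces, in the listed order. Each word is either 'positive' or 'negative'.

Answer: positive positive negative positive negative

Derivation:
Gear 0 (driver): positive (depth 0)
  gear 1: meshes with gear 0 -> depth 1 -> negative (opposite of gear 0)
  gear 2: meshes with gear 1 -> depth 2 -> positive (opposite of gear 1)
  gear 3: meshes with gear 2 -> depth 3 -> negative (opposite of gear 2)
  gear 4: meshes with gear 3 -> depth 4 -> positive (opposite of gear 3)
  gear 5: meshes with gear 4 -> depth 5 -> negative (opposite of gear 4)
Queried indices 0, 2, 3, 4, 5 -> positive, positive, negative, positive, negative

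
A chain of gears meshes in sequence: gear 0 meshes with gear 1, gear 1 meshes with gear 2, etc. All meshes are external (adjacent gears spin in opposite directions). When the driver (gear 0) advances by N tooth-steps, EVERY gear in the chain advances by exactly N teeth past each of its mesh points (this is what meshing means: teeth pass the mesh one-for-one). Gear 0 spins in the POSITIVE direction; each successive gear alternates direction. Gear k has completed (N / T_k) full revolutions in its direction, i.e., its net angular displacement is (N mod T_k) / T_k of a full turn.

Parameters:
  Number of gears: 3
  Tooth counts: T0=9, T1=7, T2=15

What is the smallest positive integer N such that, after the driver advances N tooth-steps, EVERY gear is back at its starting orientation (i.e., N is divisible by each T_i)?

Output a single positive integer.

Gear k returns to start when N is a multiple of T_k.
All gears at start simultaneously when N is a common multiple of [9, 7, 15]; the smallest such N is lcm(9, 7, 15).
Start: lcm = T0 = 9
Fold in T1=7: gcd(9, 7) = 1; lcm(9, 7) = 9 * 7 / 1 = 63 / 1 = 63
Fold in T2=15: gcd(63, 15) = 3; lcm(63, 15) = 63 * 15 / 3 = 945 / 3 = 315
Full cycle length = 315

Answer: 315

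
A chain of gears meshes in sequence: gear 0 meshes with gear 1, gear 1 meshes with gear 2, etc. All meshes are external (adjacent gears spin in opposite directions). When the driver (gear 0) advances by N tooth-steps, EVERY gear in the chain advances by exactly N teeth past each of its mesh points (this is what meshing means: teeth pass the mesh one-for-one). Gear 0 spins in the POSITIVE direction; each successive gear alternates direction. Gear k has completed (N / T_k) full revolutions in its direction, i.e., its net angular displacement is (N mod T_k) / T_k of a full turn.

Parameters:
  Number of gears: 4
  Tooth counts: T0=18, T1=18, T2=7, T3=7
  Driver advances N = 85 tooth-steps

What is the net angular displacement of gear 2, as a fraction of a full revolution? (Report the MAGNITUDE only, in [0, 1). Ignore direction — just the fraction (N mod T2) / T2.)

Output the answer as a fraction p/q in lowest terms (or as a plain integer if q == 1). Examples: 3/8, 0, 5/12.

Chain of 4 gears, tooth counts: [18, 18, 7, 7]
  gear 0: T0=18, direction=positive, advance = 85 mod 18 = 13 teeth = 13/18 turn
  gear 1: T1=18, direction=negative, advance = 85 mod 18 = 13 teeth = 13/18 turn
  gear 2: T2=7, direction=positive, advance = 85 mod 7 = 1 teeth = 1/7 turn
  gear 3: T3=7, direction=negative, advance = 85 mod 7 = 1 teeth = 1/7 turn
Gear 2: 85 mod 7 = 1
Fraction = 1 / 7 = 1/7 (gcd(1,7)=1) = 1/7

Answer: 1/7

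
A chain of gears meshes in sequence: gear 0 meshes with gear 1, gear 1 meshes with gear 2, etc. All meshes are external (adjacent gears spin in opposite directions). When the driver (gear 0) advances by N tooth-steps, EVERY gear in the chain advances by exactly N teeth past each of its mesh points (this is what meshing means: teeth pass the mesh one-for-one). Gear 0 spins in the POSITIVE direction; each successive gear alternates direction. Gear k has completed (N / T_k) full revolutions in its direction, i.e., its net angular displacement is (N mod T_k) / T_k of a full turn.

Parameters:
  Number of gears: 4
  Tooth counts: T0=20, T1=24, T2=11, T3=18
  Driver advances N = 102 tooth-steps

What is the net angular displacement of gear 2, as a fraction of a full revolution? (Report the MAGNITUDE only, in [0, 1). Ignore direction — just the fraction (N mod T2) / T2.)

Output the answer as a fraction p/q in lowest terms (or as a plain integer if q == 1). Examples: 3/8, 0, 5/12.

Chain of 4 gears, tooth counts: [20, 24, 11, 18]
  gear 0: T0=20, direction=positive, advance = 102 mod 20 = 2 teeth = 2/20 turn
  gear 1: T1=24, direction=negative, advance = 102 mod 24 = 6 teeth = 6/24 turn
  gear 2: T2=11, direction=positive, advance = 102 mod 11 = 3 teeth = 3/11 turn
  gear 3: T3=18, direction=negative, advance = 102 mod 18 = 12 teeth = 12/18 turn
Gear 2: 102 mod 11 = 3
Fraction = 3 / 11 = 3/11 (gcd(3,11)=1) = 3/11

Answer: 3/11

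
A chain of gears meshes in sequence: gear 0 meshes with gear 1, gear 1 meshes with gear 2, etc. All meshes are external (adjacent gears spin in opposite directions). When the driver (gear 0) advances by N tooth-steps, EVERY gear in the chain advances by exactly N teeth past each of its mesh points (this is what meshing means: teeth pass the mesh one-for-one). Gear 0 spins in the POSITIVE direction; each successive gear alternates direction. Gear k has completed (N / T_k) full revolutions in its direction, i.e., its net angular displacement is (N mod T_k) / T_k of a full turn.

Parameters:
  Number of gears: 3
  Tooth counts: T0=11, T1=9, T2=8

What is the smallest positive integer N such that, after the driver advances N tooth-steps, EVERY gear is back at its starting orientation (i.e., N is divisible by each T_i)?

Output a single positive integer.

Gear k returns to start when N is a multiple of T_k.
All gears at start simultaneously when N is a common multiple of [11, 9, 8]; the smallest such N is lcm(11, 9, 8).
Start: lcm = T0 = 11
Fold in T1=9: gcd(11, 9) = 1; lcm(11, 9) = 11 * 9 / 1 = 99 / 1 = 99
Fold in T2=8: gcd(99, 8) = 1; lcm(99, 8) = 99 * 8 / 1 = 792 / 1 = 792
Full cycle length = 792

Answer: 792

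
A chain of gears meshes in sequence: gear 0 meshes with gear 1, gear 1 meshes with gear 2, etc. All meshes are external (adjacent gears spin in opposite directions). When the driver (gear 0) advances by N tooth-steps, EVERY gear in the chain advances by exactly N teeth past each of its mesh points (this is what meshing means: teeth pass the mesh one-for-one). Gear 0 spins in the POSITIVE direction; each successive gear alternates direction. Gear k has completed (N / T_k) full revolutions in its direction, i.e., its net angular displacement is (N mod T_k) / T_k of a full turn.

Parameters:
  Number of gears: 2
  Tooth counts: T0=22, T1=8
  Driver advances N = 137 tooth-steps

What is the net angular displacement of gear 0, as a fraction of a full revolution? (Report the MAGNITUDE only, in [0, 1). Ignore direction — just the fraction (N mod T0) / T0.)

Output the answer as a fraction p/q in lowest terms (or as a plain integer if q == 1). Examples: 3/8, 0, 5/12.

Answer: 5/22

Derivation:
Chain of 2 gears, tooth counts: [22, 8]
  gear 0: T0=22, direction=positive, advance = 137 mod 22 = 5 teeth = 5/22 turn
  gear 1: T1=8, direction=negative, advance = 137 mod 8 = 1 teeth = 1/8 turn
Gear 0: 137 mod 22 = 5
Fraction = 5 / 22 = 5/22 (gcd(5,22)=1) = 5/22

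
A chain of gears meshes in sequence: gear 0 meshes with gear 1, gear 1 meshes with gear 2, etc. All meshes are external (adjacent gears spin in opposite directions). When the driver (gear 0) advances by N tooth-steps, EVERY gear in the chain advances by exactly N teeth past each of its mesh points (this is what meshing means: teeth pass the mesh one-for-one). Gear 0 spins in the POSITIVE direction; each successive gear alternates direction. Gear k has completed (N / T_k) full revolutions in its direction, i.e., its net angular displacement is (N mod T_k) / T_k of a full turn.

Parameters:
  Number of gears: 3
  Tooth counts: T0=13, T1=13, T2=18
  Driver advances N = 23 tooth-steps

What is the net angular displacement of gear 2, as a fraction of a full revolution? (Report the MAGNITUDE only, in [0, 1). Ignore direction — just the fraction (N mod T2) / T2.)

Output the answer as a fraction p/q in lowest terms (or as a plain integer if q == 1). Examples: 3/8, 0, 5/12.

Chain of 3 gears, tooth counts: [13, 13, 18]
  gear 0: T0=13, direction=positive, advance = 23 mod 13 = 10 teeth = 10/13 turn
  gear 1: T1=13, direction=negative, advance = 23 mod 13 = 10 teeth = 10/13 turn
  gear 2: T2=18, direction=positive, advance = 23 mod 18 = 5 teeth = 5/18 turn
Gear 2: 23 mod 18 = 5
Fraction = 5 / 18 = 5/18 (gcd(5,18)=1) = 5/18

Answer: 5/18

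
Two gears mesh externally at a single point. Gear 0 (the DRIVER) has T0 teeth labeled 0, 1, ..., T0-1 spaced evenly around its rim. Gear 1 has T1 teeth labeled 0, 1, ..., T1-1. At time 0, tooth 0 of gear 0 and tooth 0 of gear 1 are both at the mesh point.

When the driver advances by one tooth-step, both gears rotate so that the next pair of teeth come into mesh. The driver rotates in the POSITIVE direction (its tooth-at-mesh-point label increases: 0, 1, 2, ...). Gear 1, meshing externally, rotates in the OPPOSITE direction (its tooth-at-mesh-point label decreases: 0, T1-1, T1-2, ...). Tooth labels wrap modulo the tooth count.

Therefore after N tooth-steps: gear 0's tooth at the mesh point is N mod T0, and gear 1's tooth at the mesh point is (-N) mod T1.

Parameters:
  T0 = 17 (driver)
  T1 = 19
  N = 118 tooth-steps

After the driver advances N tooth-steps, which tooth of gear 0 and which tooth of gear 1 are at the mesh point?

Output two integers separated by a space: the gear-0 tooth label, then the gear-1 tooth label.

Gear 0 (driver, T0=17): tooth at mesh = N mod T0
  118 = 6 * 17 + 16, so 118 mod 17 = 16
  gear 0 tooth = 16
Gear 1 (driven, T1=19): tooth at mesh = (-N) mod T1
  118 = 6 * 19 + 4, so 118 mod 19 = 4
  (-118) mod 19 = (-4) mod 19 = 19 - 4 = 15
Mesh after 118 steps: gear-0 tooth 16 meets gear-1 tooth 15

Answer: 16 15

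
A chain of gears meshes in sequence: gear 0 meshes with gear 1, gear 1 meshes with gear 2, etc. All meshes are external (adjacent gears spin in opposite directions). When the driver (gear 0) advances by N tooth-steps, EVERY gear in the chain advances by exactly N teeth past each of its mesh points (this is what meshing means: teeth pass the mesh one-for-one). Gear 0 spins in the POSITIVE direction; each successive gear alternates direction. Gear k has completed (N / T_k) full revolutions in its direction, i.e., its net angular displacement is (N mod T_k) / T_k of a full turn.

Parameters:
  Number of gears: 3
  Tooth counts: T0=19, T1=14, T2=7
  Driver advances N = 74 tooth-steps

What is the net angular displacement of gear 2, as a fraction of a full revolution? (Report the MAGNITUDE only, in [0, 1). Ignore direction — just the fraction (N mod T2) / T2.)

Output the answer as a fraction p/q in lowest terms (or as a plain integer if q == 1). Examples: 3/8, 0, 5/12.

Answer: 4/7

Derivation:
Chain of 3 gears, tooth counts: [19, 14, 7]
  gear 0: T0=19, direction=positive, advance = 74 mod 19 = 17 teeth = 17/19 turn
  gear 1: T1=14, direction=negative, advance = 74 mod 14 = 4 teeth = 4/14 turn
  gear 2: T2=7, direction=positive, advance = 74 mod 7 = 4 teeth = 4/7 turn
Gear 2: 74 mod 7 = 4
Fraction = 4 / 7 = 4/7 (gcd(4,7)=1) = 4/7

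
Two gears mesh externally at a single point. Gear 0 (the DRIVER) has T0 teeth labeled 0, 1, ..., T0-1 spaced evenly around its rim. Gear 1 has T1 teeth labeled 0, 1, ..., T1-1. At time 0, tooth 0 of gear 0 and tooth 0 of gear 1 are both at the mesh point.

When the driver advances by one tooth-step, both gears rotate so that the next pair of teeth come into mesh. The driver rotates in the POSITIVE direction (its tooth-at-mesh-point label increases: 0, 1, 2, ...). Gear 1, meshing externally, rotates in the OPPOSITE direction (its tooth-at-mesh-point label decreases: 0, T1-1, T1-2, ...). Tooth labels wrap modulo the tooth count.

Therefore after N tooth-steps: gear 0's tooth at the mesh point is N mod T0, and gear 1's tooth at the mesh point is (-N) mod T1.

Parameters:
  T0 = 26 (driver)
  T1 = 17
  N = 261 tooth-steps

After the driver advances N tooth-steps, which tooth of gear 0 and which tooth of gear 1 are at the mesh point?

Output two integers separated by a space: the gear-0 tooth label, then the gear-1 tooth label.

Answer: 1 11

Derivation:
Gear 0 (driver, T0=26): tooth at mesh = N mod T0
  261 = 10 * 26 + 1, so 261 mod 26 = 1
  gear 0 tooth = 1
Gear 1 (driven, T1=17): tooth at mesh = (-N) mod T1
  261 = 15 * 17 + 6, so 261 mod 17 = 6
  (-261) mod 17 = (-6) mod 17 = 17 - 6 = 11
Mesh after 261 steps: gear-0 tooth 1 meets gear-1 tooth 11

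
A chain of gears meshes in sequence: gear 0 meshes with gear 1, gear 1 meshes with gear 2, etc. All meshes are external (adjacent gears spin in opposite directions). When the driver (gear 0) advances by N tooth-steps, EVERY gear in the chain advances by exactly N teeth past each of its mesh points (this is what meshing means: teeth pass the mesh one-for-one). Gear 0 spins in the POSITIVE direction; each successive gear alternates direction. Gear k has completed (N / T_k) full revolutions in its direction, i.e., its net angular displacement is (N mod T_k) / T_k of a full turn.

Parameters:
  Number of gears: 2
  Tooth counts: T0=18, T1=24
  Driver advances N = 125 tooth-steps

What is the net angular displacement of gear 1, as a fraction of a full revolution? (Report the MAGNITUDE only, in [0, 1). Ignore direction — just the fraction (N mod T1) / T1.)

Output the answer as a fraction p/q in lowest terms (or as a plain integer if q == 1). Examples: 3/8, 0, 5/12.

Answer: 5/24

Derivation:
Chain of 2 gears, tooth counts: [18, 24]
  gear 0: T0=18, direction=positive, advance = 125 mod 18 = 17 teeth = 17/18 turn
  gear 1: T1=24, direction=negative, advance = 125 mod 24 = 5 teeth = 5/24 turn
Gear 1: 125 mod 24 = 5
Fraction = 5 / 24 = 5/24 (gcd(5,24)=1) = 5/24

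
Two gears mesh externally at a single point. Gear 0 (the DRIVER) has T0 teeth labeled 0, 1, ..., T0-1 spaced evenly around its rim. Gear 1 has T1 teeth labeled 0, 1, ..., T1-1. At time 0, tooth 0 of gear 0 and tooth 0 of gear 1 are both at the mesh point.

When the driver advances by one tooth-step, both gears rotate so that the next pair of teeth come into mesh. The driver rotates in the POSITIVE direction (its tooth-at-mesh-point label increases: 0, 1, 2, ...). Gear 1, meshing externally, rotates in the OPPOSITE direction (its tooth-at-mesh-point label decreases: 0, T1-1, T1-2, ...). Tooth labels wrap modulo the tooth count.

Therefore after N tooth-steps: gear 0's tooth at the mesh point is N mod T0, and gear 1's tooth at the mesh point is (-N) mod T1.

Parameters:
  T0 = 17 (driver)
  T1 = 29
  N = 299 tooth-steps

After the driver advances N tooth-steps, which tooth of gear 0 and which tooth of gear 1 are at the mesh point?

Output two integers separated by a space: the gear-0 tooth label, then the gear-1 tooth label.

Answer: 10 20

Derivation:
Gear 0 (driver, T0=17): tooth at mesh = N mod T0
  299 = 17 * 17 + 10, so 299 mod 17 = 10
  gear 0 tooth = 10
Gear 1 (driven, T1=29): tooth at mesh = (-N) mod T1
  299 = 10 * 29 + 9, so 299 mod 29 = 9
  (-299) mod 29 = (-9) mod 29 = 29 - 9 = 20
Mesh after 299 steps: gear-0 tooth 10 meets gear-1 tooth 20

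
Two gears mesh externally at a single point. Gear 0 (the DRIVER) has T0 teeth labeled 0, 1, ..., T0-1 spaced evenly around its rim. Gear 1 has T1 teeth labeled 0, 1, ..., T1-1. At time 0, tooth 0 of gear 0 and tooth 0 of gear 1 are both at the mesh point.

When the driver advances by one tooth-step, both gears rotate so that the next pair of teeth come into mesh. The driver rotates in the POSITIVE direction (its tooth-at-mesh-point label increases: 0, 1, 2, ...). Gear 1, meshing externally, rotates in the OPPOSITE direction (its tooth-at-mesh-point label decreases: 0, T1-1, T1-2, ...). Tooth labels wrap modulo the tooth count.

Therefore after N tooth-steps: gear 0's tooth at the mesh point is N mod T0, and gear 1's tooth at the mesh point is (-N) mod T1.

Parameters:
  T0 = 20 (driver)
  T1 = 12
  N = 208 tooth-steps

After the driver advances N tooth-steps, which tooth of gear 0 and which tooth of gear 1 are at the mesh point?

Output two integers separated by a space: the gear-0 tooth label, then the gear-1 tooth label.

Gear 0 (driver, T0=20): tooth at mesh = N mod T0
  208 = 10 * 20 + 8, so 208 mod 20 = 8
  gear 0 tooth = 8
Gear 1 (driven, T1=12): tooth at mesh = (-N) mod T1
  208 = 17 * 12 + 4, so 208 mod 12 = 4
  (-208) mod 12 = (-4) mod 12 = 12 - 4 = 8
Mesh after 208 steps: gear-0 tooth 8 meets gear-1 tooth 8

Answer: 8 8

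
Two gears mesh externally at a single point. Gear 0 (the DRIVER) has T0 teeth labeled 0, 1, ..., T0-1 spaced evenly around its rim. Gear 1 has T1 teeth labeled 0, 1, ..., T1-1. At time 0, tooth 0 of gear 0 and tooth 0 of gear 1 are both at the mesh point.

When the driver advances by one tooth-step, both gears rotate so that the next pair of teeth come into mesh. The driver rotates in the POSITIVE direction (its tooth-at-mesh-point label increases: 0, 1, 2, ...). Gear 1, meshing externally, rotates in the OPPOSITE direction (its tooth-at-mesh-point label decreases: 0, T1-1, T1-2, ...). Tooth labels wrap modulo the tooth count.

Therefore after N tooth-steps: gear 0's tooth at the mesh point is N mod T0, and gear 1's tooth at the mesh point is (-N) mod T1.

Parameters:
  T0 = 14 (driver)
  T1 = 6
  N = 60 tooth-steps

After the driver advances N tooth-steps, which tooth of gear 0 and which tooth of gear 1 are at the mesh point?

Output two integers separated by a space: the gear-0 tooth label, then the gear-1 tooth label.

Answer: 4 0

Derivation:
Gear 0 (driver, T0=14): tooth at mesh = N mod T0
  60 = 4 * 14 + 4, so 60 mod 14 = 4
  gear 0 tooth = 4
Gear 1 (driven, T1=6): tooth at mesh = (-N) mod T1
  60 = 10 * 6 + 0, so 60 mod 6 = 0
  (-60) mod 6 = 0
Mesh after 60 steps: gear-0 tooth 4 meets gear-1 tooth 0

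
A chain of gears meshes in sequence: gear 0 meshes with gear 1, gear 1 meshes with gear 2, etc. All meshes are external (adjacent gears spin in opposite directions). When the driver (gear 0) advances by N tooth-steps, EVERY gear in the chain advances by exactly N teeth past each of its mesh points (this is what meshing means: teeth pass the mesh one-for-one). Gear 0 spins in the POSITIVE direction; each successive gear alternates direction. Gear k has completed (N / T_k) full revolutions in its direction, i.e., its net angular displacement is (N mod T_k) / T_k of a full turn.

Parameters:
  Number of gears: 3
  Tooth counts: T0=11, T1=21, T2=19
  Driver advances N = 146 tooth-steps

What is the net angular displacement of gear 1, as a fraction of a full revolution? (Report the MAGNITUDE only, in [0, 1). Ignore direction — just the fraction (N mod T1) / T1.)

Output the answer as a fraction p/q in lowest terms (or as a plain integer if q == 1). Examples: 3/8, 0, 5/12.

Answer: 20/21

Derivation:
Chain of 3 gears, tooth counts: [11, 21, 19]
  gear 0: T0=11, direction=positive, advance = 146 mod 11 = 3 teeth = 3/11 turn
  gear 1: T1=21, direction=negative, advance = 146 mod 21 = 20 teeth = 20/21 turn
  gear 2: T2=19, direction=positive, advance = 146 mod 19 = 13 teeth = 13/19 turn
Gear 1: 146 mod 21 = 20
Fraction = 20 / 21 = 20/21 (gcd(20,21)=1) = 20/21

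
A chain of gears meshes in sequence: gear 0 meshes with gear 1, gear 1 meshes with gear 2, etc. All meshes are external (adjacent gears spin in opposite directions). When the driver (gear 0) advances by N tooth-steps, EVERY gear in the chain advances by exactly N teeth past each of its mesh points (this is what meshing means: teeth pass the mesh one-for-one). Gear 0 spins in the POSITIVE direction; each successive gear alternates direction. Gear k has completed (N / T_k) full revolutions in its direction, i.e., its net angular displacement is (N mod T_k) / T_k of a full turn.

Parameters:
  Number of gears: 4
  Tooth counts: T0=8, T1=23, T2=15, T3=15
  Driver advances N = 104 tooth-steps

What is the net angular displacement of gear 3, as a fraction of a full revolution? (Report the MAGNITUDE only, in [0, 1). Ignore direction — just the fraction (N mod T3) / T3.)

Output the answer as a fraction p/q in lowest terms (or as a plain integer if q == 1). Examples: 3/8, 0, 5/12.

Chain of 4 gears, tooth counts: [8, 23, 15, 15]
  gear 0: T0=8, direction=positive, advance = 104 mod 8 = 0 teeth = 0/8 turn
  gear 1: T1=23, direction=negative, advance = 104 mod 23 = 12 teeth = 12/23 turn
  gear 2: T2=15, direction=positive, advance = 104 mod 15 = 14 teeth = 14/15 turn
  gear 3: T3=15, direction=negative, advance = 104 mod 15 = 14 teeth = 14/15 turn
Gear 3: 104 mod 15 = 14
Fraction = 14 / 15 = 14/15 (gcd(14,15)=1) = 14/15

Answer: 14/15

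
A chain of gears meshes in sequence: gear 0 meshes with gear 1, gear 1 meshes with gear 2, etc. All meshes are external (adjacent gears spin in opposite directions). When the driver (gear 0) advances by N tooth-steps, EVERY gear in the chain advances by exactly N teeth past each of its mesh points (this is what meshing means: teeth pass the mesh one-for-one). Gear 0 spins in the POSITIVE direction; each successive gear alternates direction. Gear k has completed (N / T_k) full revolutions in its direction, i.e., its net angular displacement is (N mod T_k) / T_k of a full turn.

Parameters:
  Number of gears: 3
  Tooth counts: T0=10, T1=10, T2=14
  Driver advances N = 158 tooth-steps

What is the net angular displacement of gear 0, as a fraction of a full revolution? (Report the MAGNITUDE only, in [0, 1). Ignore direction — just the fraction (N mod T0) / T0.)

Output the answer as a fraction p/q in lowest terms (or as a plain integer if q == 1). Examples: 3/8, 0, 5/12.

Chain of 3 gears, tooth counts: [10, 10, 14]
  gear 0: T0=10, direction=positive, advance = 158 mod 10 = 8 teeth = 8/10 turn
  gear 1: T1=10, direction=negative, advance = 158 mod 10 = 8 teeth = 8/10 turn
  gear 2: T2=14, direction=positive, advance = 158 mod 14 = 4 teeth = 4/14 turn
Gear 0: 158 mod 10 = 8
Fraction = 8 / 10 = 4/5 (gcd(8,10)=2) = 4/5

Answer: 4/5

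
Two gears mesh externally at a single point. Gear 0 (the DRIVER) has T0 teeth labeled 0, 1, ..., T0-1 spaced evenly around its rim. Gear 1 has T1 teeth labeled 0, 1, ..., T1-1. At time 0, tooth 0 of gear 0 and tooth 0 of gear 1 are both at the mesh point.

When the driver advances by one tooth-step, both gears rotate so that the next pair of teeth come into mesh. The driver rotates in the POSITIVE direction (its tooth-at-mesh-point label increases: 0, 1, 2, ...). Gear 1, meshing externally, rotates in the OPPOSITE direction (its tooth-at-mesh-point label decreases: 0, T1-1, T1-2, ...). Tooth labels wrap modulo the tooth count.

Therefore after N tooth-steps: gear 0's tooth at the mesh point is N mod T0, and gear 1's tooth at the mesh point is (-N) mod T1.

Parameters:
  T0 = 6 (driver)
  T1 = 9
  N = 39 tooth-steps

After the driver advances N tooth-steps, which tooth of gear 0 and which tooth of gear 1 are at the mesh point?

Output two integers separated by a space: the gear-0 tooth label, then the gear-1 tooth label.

Gear 0 (driver, T0=6): tooth at mesh = N mod T0
  39 = 6 * 6 + 3, so 39 mod 6 = 3
  gear 0 tooth = 3
Gear 1 (driven, T1=9): tooth at mesh = (-N) mod T1
  39 = 4 * 9 + 3, so 39 mod 9 = 3
  (-39) mod 9 = (-3) mod 9 = 9 - 3 = 6
Mesh after 39 steps: gear-0 tooth 3 meets gear-1 tooth 6

Answer: 3 6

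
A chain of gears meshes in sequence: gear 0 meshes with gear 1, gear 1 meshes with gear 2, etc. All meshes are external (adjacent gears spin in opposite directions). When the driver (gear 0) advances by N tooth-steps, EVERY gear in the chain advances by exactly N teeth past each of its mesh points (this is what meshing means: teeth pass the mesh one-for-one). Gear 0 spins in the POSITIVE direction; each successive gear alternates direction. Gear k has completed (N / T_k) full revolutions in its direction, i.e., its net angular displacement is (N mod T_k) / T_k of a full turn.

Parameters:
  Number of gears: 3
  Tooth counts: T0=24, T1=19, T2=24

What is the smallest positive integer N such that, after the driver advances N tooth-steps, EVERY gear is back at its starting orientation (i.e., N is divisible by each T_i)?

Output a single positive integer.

Answer: 456

Derivation:
Gear k returns to start when N is a multiple of T_k.
All gears at start simultaneously when N is a common multiple of [24, 19, 24]; the smallest such N is lcm(24, 19, 24).
Start: lcm = T0 = 24
Fold in T1=19: gcd(24, 19) = 1; lcm(24, 19) = 24 * 19 / 1 = 456 / 1 = 456
Fold in T2=24: gcd(456, 24) = 24; lcm(456, 24) = 456 * 24 / 24 = 10944 / 24 = 456
Full cycle length = 456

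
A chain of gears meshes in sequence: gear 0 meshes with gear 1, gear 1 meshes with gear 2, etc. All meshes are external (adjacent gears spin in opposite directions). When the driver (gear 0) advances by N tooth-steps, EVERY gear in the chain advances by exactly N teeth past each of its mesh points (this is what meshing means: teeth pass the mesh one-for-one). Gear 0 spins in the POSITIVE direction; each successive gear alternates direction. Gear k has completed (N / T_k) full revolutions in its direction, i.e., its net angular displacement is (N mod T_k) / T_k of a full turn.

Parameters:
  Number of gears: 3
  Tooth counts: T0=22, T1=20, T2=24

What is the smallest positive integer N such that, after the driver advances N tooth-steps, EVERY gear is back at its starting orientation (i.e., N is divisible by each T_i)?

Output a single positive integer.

Gear k returns to start when N is a multiple of T_k.
All gears at start simultaneously when N is a common multiple of [22, 20, 24]; the smallest such N is lcm(22, 20, 24).
Start: lcm = T0 = 22
Fold in T1=20: gcd(22, 20) = 2; lcm(22, 20) = 22 * 20 / 2 = 440 / 2 = 220
Fold in T2=24: gcd(220, 24) = 4; lcm(220, 24) = 220 * 24 / 4 = 5280 / 4 = 1320
Full cycle length = 1320

Answer: 1320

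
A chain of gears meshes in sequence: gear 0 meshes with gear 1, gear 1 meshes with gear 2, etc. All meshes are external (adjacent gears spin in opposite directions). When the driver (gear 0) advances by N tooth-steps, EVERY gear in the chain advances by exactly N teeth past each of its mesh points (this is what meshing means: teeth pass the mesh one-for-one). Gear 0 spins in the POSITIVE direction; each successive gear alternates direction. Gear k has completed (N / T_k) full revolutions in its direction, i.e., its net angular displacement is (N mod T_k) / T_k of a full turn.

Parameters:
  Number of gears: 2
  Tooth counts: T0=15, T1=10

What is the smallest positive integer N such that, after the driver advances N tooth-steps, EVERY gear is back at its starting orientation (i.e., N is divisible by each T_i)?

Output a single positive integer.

Gear k returns to start when N is a multiple of T_k.
All gears at start simultaneously when N is a common multiple of [15, 10]; the smallest such N is lcm(15, 10).
Start: lcm = T0 = 15
Fold in T1=10: gcd(15, 10) = 5; lcm(15, 10) = 15 * 10 / 5 = 150 / 5 = 30
Full cycle length = 30

Answer: 30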